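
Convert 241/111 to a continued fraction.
[2; 5, 1, 5, 3]

Euclidean algorithm steps:
241 = 2 × 111 + 19
111 = 5 × 19 + 16
19 = 1 × 16 + 3
16 = 5 × 3 + 1
3 = 3 × 1 + 0
Continued fraction: [2; 5, 1, 5, 3]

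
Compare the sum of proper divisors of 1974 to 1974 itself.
abundant

Proper divisors of 1974: sum = 1 + 2 + 3 + 6 + 7 + 14 + 21 + 42 + 47 + 94 + 141 + 282 + 329 + 658 + 987 = 2634
Since 2634 > 1974, 1974 is abundant.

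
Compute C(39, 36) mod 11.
9

Using Lucas' theorem:
Write n=39 and k=36 in base 11:
n in base 11: [3, 6]
k in base 11: [3, 3]
C(39,36) mod 11 = ∏ C(n_i, k_i) mod 11
Digit binomials (mod 11): C(3,3) = 1; C(6,3) = 20 ≡ 9
Product: 1 × 9 = 9 ≡ 9 (mod 11)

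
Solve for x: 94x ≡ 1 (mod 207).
196

gcd(94, 207) = 1, so the inverse exists.
Extended Euclidean algorithm on (207, 94):
207 = 2 × 94 + 19  ⟹  19 = (1)·207 + (-2)·94
94 = 4 × 19 + 18  ⟹  18 = (-4)·207 + (9)·94
19 = 1 × 18 + 1  ⟹  1 = (5)·207 + (-11)·94
So (-11)·94 ≡ 1 (mod 207), i.e. 94^(-1) ≡ -11 ≡ 196 (mod 207).
Check: 94 × 196 = 18424 ≡ 1 (mod 207)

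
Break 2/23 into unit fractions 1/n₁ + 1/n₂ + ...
1/12 + 1/276

Greedy algorithm:
2/23: ceiling(23/2) = 12, use 1/12
1/276: ceiling(276/1) = 276, use 1/276
Result: 2/23 = 1/12 + 1/276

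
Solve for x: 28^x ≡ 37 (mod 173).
46

Baby-step giant-step with step n = ⌈√173⌉ = 14.
Baby steps 28^j mod 173 (j:value) for j=0..13: 0:1, 1:28, 2:92, 3:154, 4:160, 5:155, 6:15, 7:74, 8:169, 9:61, 10:151, 11:76, 12:52, 13:72.
Giant-step multiplier: 28^(-14) ≡ 28^(172-14) = 28^158 ≡ 49 (mod 173).
Giant steps γ_i = 37·49^i mod 173: γ_0=37, γ_1=83, γ_2=88, γ_3=160 (in table at j=4).
x = i·n + j = 3·14 + 4 = 46.
Check: 28^46 ≡ 37 (mod 173).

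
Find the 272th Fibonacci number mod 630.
399

Matrix identity: Q^n = [[F_(n+1), F_n], [F_n, F_(n-1)]] with Q = [[1,1],[1,0]].
n = 272 = 100010000₂. Square-and-multiply, entries mod 630:
Q^1 = [[1,1],[1,0]]
Q^2 = (Q^1)² = [[2,1],[1,1]]
Q^4 = (Q^2)² = [[5,3],[3,2]]
Q^8 = (Q^4)² = [[34,21],[21,13]]
Q^17 = (Q^8)²·Q = [[64,337],[337,357]]
Q^34 = (Q^17)² = [[485,127],[127,358]]
Q^68 = (Q^34)² = [[614,591],[591,23]]
Q^136 = (Q^68)² = [[517,357],[357,160]]
Q^272 = (Q^136)² = [[358,399],[399,589]]
F_272 mod 630 = Q^272[0][1] = 399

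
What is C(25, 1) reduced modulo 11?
3

Using Lucas' theorem:
Write n=25 and k=1 in base 11:
n in base 11: [2, 3]
k in base 11: [0, 1]
C(25,1) mod 11 = ∏ C(n_i, k_i) mod 11
Digit binomials (mod 11): C(2,0) = 1; C(3,1) = 3
Product: 1 × 3 = 3 ≡ 3 (mod 11)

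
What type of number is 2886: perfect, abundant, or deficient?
abundant

Proper divisors of 2886: sum = 1 + 2 + 3 + 6 + 13 + 26 + 37 + 39 + 74 + 78 + 111 + 222 + 481 + 962 + 1443 = 3498
Since 3498 > 2886, 2886 is abundant.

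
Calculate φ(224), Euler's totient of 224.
96

224 = 2^5 × 7
φ(n) = n × ∏(1 - 1/p) for each prime p dividing n
φ(224) = 224 × (1 - 1/2) × (1 - 1/7) = 96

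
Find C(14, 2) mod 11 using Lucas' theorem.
3

Using Lucas' theorem:
Write n=14 and k=2 in base 11:
n in base 11: [1, 3]
k in base 11: [0, 2]
C(14,2) mod 11 = ∏ C(n_i, k_i) mod 11
Digit binomials (mod 11): C(1,0) = 1; C(3,2) = 3
Product: 1 × 3 = 3 ≡ 3 (mod 11)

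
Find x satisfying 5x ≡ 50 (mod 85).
x ≡ 10 (mod 17)

gcd(5, 85) = 5, which divides 50, so solutions exist.
Divide through by 5: x ≡ 10 (mod 17).
The coefficient of x is now 1, so x ≡ 10 (mod 17).
Check: 5 × 10 = 50 ≡ 50 (mod 85).
x ≡ 10 (mod 17), giving 5 solutions mod 85.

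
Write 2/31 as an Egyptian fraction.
1/16 + 1/496

Greedy algorithm:
2/31: ceiling(31/2) = 16, use 1/16
1/496: ceiling(496/1) = 496, use 1/496
Result: 2/31 = 1/16 + 1/496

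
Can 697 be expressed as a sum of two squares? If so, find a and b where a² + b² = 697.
11² + 24² (a=11, b=24)

Factorization: 697 = 17 × 41
By Fermat: n is sum of two squares iff every prime p ≡ 3 (mod 4) appears to even power.
All primes ≡ 3 (mod 4) appear to even power.
Search a = 0, 1, 2, … for 697 - a² a perfect square: first hit at a = 11: 697 - 121 = 576 = 24².
697 = 11² + 24² = 121 + 576 ✓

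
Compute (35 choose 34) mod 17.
1

Using Lucas' theorem:
Write n=35 and k=34 in base 17:
n in base 17: [2, 1]
k in base 17: [2, 0]
C(35,34) mod 17 = ∏ C(n_i, k_i) mod 17
Digit binomials (mod 17): C(2,2) = 1; C(1,0) = 1
Product: 1 × 1 = 1 ≡ 1 (mod 17)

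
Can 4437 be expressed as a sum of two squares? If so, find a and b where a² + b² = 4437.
9² + 66² (a=9, b=66)

Factorization: 4437 = 3^2 × 17 × 29
By Fermat: n is sum of two squares iff every prime p ≡ 3 (mod 4) appears to even power.
All primes ≡ 3 (mod 4) appear to even power.
Search a = 0, 1, 2, … for 4437 - a² a perfect square: first hit at a = 9: 4437 - 81 = 4356 = 66².
4437 = 9² + 66² = 81 + 4356 ✓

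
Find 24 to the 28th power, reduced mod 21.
18

Repeated squaring. Binary of 28 = 11100.
24^1 ≡ 3 (mod 21); 24^2 ≡ 9 (mod 21); 24^4 ≡ 18 (mod 21); 24^8 ≡ 9 (mod 21); 24^16 ≡ 18 (mod 21)
24^28 = 24^4 × 24^8 × 24^16 ≡ 18 (mod 21)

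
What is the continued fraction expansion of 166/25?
[6; 1, 1, 1, 3, 2]

Euclidean algorithm steps:
166 = 6 × 25 + 16
25 = 1 × 16 + 9
16 = 1 × 9 + 7
9 = 1 × 7 + 2
7 = 3 × 2 + 1
2 = 2 × 1 + 0
Continued fraction: [6; 1, 1, 1, 3, 2]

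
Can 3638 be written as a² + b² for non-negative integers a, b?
Not possible

Factorization: 3638 = 2 × 17 × 107
By Fermat: n is sum of two squares iff every prime p ≡ 3 (mod 4) appears to even power.
Prime(s) ≡ 3 (mod 4) with odd exponent: [(107, 1)]
Therefore 3638 cannot be expressed as a² + b².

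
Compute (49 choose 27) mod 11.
6

Using Lucas' theorem:
Write n=49 and k=27 in base 11:
n in base 11: [4, 5]
k in base 11: [2, 5]
C(49,27) mod 11 = ∏ C(n_i, k_i) mod 11
Digit binomials (mod 11): C(4,2) = 6; C(5,5) = 1
Product: 6 × 1 = 6 ≡ 6 (mod 11)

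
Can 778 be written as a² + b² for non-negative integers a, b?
7² + 27² (a=7, b=27)

Factorization: 778 = 2 × 389
By Fermat: n is sum of two squares iff every prime p ≡ 3 (mod 4) appears to even power.
All primes ≡ 3 (mod 4) appear to even power.
Search a = 0, 1, 2, … for 778 - a² a perfect square: first hit at a = 7: 778 - 49 = 729 = 27².
778 = 7² + 27² = 49 + 729 ✓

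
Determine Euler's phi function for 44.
20

44 = 2^2 × 11
φ(n) = n × ∏(1 - 1/p) for each prime p dividing n
φ(44) = 44 × (1 - 1/2) × (1 - 1/11) = 20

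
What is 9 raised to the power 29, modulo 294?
123

Repeated squaring. Binary of 29 = 11101.
9^1 ≡ 9 (mod 294); 9^2 ≡ 81 (mod 294); 9^4 ≡ 93 (mod 294); 9^8 ≡ 123 (mod 294); 9^16 ≡ 135 (mod 294)
9^29 = 9^1 × 9^4 × 9^8 × 9^16 ≡ 123 (mod 294)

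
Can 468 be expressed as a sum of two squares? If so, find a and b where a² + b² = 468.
12² + 18² (a=12, b=18)

Factorization: 468 = 2^2 × 3^2 × 13
By Fermat: n is sum of two squares iff every prime p ≡ 3 (mod 4) appears to even power.
All primes ≡ 3 (mod 4) appear to even power.
Search a = 0, 1, 2, … for 468 - a² a perfect square: first hit at a = 12: 468 - 144 = 324 = 18².
468 = 12² + 18² = 144 + 324 ✓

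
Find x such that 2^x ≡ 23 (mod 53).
39

Baby-step giant-step with step n = ⌈√53⌉ = 8.
Baby steps 2^j mod 53 (j:value) for j=0..7: 0:1, 1:2, 2:4, 3:8, 4:16, 5:32, 6:11, 7:22.
Giant-step multiplier: 2^(-8) ≡ 2^(52-8) = 2^44 ≡ 47 (mod 53).
Giant steps γ_i = 23·47^i mod 53: γ_0=23, γ_1=21, γ_2=33, γ_3=14, γ_4=22 (in table at j=7).
x = i·n + j = 4·8 + 7 = 39.
Check: 2^39 ≡ 23 (mod 53).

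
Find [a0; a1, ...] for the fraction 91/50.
[1; 1, 4, 1, 1, 4]

Euclidean algorithm steps:
91 = 1 × 50 + 41
50 = 1 × 41 + 9
41 = 4 × 9 + 5
9 = 1 × 5 + 4
5 = 1 × 4 + 1
4 = 4 × 1 + 0
Continued fraction: [1; 1, 4, 1, 1, 4]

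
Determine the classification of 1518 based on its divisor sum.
abundant

Proper divisors of 1518: sum = 1 + 2 + 3 + 6 + 11 + 22 + 23 + 33 + 46 + 66 + 69 + 138 + 253 + 506 + 759 = 1938
Since 1938 > 1518, 1518 is abundant.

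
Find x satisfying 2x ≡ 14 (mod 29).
x ≡ 7 (mod 29)

gcd(2, 29) = 1, which divides 14, so solutions exist.
Find 2^(-1) mod 29 by the extended Euclidean algorithm:
29 = 14 × 2 + 1  ⟹  1 = (1)·29 + (-14)·2
So (-14)·2 ≡ 1 (mod 29), i.e. 2^(-1) ≡ -14 ≡ 15 (mod 29).
x ≡ 15 × 14 = 210 ≡ 7 (mod 29).
Check: 2 × 7 = 14 ≡ 14 (mod 29).
Unique solution: x ≡ 7 (mod 29)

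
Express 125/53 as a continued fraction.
[2; 2, 1, 3, 1, 3]

Euclidean algorithm steps:
125 = 2 × 53 + 19
53 = 2 × 19 + 15
19 = 1 × 15 + 4
15 = 3 × 4 + 3
4 = 1 × 3 + 1
3 = 3 × 1 + 0
Continued fraction: [2; 2, 1, 3, 1, 3]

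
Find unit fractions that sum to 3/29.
1/10 + 1/290

Greedy algorithm:
3/29: ceiling(29/3) = 10, use 1/10
1/290: ceiling(290/1) = 290, use 1/290
Result: 3/29 = 1/10 + 1/290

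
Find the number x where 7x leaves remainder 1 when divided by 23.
10

gcd(7, 23) = 1, so the inverse exists.
Extended Euclidean algorithm on (23, 7):
23 = 3 × 7 + 2  ⟹  2 = (1)·23 + (-3)·7
7 = 3 × 2 + 1  ⟹  1 = (-3)·23 + (10)·7
So (10)·7 ≡ 1 (mod 23), i.e. 7^(-1) ≡ 10 (mod 23).
Check: 7 × 10 = 70 ≡ 1 (mod 23)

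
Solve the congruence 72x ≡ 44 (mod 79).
x ≡ 5 (mod 79)

gcd(72, 79) = 1, which divides 44, so solutions exist.
Find 72^(-1) mod 79 by the extended Euclidean algorithm:
79 = 1 × 72 + 7  ⟹  7 = (1)·79 + (-1)·72
72 = 10 × 7 + 2  ⟹  2 = (-10)·79 + (11)·72
7 = 3 × 2 + 1  ⟹  1 = (31)·79 + (-34)·72
So (-34)·72 ≡ 1 (mod 79), i.e. 72^(-1) ≡ -34 ≡ 45 (mod 79).
x ≡ 45 × 44 = 1980 ≡ 5 (mod 79).
Check: 72 × 5 = 360 ≡ 44 (mod 79).
Unique solution: x ≡ 5 (mod 79)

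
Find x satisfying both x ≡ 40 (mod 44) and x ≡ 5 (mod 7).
40

Using Chinese Remainder Theorem:
M = 44 × 7 = 308
M1 = 7, M2 = 44
y1 = 7^(-1) mod 44 = 19
y2 = 44^(-1) mod 7 = 4
x = (40×7×19 + 5×44×4) mod 308 = 40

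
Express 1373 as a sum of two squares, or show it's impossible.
2² + 37² (a=2, b=37)

Factorization: 1373 = 1373
By Fermat: n is sum of two squares iff every prime p ≡ 3 (mod 4) appears to even power.
All primes ≡ 3 (mod 4) appear to even power.
Search a = 0, 1, 2, … for 1373 - a² a perfect square: first hit at a = 2: 1373 - 4 = 1369 = 37².
1373 = 2² + 37² = 4 + 1369 ✓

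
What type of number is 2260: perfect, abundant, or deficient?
abundant

Proper divisors of 2260: sum = 1 + 2 + 4 + 5 + 10 + 20 + 113 + 226 + 452 + 565 + 1130 = 2528
Since 2528 > 2260, 2260 is abundant.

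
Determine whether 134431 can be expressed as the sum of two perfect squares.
Not possible

Factorization: 134431 = 11^3 × 101
By Fermat: n is sum of two squares iff every prime p ≡ 3 (mod 4) appears to even power.
Prime(s) ≡ 3 (mod 4) with odd exponent: [(11, 3)]
Therefore 134431 cannot be expressed as a² + b².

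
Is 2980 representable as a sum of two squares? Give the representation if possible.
8² + 54² (a=8, b=54)

Factorization: 2980 = 2^2 × 5 × 149
By Fermat: n is sum of two squares iff every prime p ≡ 3 (mod 4) appears to even power.
All primes ≡ 3 (mod 4) appear to even power.
Search a = 0, 1, 2, … for 2980 - a² a perfect square: first hit at a = 8: 2980 - 64 = 2916 = 54².
2980 = 8² + 54² = 64 + 2916 ✓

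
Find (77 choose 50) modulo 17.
0

Using Lucas' theorem:
Write n=77 and k=50 in base 17:
n in base 17: [4, 9]
k in base 17: [2, 16]
C(77,50) mod 17 = ∏ C(n_i, k_i) mod 17
Digit binomials (mod 17): C(4,2) = 6; C(9,16) = 0 (k_i > n_i)
Product: 6 × 0 = 0 ≡ 0 (mod 17)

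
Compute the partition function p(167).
207890420102

p(n) counts ways to write n as a sum of positive integers (order ignored).
Euler's pentagonal recurrence: p(k) = p(k-1) + p(k-2) - p(k-5) - p(k-7) + p(k-12) + p(k-15) - ... (offsets j(3j∓1)/2, signs ++--, p(0)=1, p(<0)=0).
DP table for k = 0..166: p(0)=1, p(1)=1, p(2)=2, p(3)=3, p(4)=5, p(5)=7, p(6)=11, p(7)=15, p(8)=22, p(9)=30, p(10)=42, p(11)=56, p(12)=77, p(13)=101, p(14)=135, p(15)=176, p(16)=231, p(17)=297, p(18)=385, p(19)=490, p(20)=627, p(21)=792, p(22)=1002, p(23)=1255, p(24)=1575, p(25)=1958, p(26)=2436, p(27)=3010, p(28)=3718, p(29)=4565, p(30)=5604, p(31)=6842, p(32)=8349, p(33)=10143, p(34)=12310, p(35)=14883, p(36)=17977, p(37)=21637, p(38)=26015, p(39)=31185, p(40)=37338, p(41)=44583, p(42)=53174, p(43)=63261, p(44)=75175, p(45)=89134, p(46)=105558, p(47)=124754, p(48)=147273, p(49)=173525, p(50)=204226, p(51)=239943, p(52)=281589, p(53)=329931, p(54)=386155, p(55)=451276, p(56)=526823, p(57)=614154, p(58)=715220, p(59)=831820, p(60)=966467, p(61)=1121505, p(62)=1300156, p(63)=1505499, p(64)=1741630, p(65)=2012558, p(66)=2323520, p(67)=2679689, p(68)=3087735, p(69)=3554345, p(70)=4087968, p(71)=4697205, p(72)=5392783, p(73)=6185689, p(74)=7089500, p(75)=8118264, p(76)=9289091, p(77)=10619863, p(78)=12132164, p(79)=13848650, p(80)=15796476, p(81)=18004327, p(82)=20506255, p(83)=23338469, p(84)=26543660, p(85)=30167357, p(86)=34262962, p(87)=38887673, p(88)=44108109, p(89)=49995925, p(90)=56634173, p(91)=64112359, p(92)=72533807, p(93)=82010177, p(94)=92669720, p(95)=104651419, p(96)=118114304, p(97)=133230930, p(98)=150198136, p(99)=169229875, p(100)=190569292, p(101)=214481126, p(102)=241265379, p(103)=271248950, p(104)=304801365, p(105)=342325709, p(106)=384276336, p(107)=431149389, p(108)=483502844, p(109)=541946240, p(110)=607163746, p(111)=679903203, p(112)=761002156, p(113)=851376628, p(114)=952050665, p(115)=1064144451, p(116)=1188908248, p(117)=1327710076, p(118)=1482074143, p(119)=1653668665, p(120)=1844349560, p(121)=2056148051, p(122)=2291320912, p(123)=2552338241, p(124)=2841940500, p(125)=3163127352, p(126)=3519222692, p(127)=3913864295, p(128)=4351078600, p(129)=4835271870, p(130)=5371315400, p(131)=5964539504, p(132)=6620830889, p(133)=7346629512, p(134)=8149040695, p(135)=9035836076, p(136)=10015581680, p(137)=11097645016, p(138)=12292341831, p(139)=13610949895, p(140)=15065878135, p(141)=16670689208, p(142)=18440293320, p(143)=20390982757, p(144)=22540654445, p(145)=24908858009, p(146)=27517052599, p(147)=30388671978, p(148)=33549419497, p(149)=37027355200, p(150)=40853235313, p(151)=45060624582, p(152)=49686288421, p(153)=54770336324, p(154)=60356673280, p(155)=66493182097, p(156)=73232243759, p(157)=80630964769, p(158)=88751778802, p(159)=97662728555, p(160)=107438159466, p(161)=118159068427, p(162)=129913904637, p(163)=142798995930, p(164)=156919475295, p(165)=172389800255, p(166)=189334822579.
Final step: p(167) = p(166) + p(165) - p(162) - p(160) + p(155) + p(152) - p(145) - p(141) + p(132) + p(127) - p(116) - p(110) + p(97) + p(90) - p(75) - p(67) + p(50) + p(41) - p(22) - p(12)
= 189334822579 + 172389800255 - 129913904637 - 107438159466 + 66493182097 + 49686288421 - 24908858009 - 16670689208 + 6620830889 + 3913864295 - 1188908248 - 607163746 + 133230930 + 56634173 - 8118264 - 2679689 + 204226 + 44583 - 1002 - 77
= 207890420102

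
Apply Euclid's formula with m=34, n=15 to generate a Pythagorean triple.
(931, 1020, 1381)

Euclid's formula: a = m² - n², b = 2mn, c = m² + n²
m = 34, n = 15
a = 34² - 15² = 1156 - 225 = 931
b = 2 × 34 × 15 = 1020
c = 34² + 15² = 1156 + 225 = 1381
Verification: 931² + 1020² = 866761 + 1040400 = 1907161 = 1381² ✓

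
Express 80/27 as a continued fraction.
[2; 1, 26]

Euclidean algorithm steps:
80 = 2 × 27 + 26
27 = 1 × 26 + 1
26 = 26 × 1 + 0
Continued fraction: [2; 1, 26]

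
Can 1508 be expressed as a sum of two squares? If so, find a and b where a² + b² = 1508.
8² + 38² (a=8, b=38)

Factorization: 1508 = 2^2 × 13 × 29
By Fermat: n is sum of two squares iff every prime p ≡ 3 (mod 4) appears to even power.
All primes ≡ 3 (mod 4) appear to even power.
Search a = 0, 1, 2, … for 1508 - a² a perfect square: first hit at a = 8: 1508 - 64 = 1444 = 38².
1508 = 8² + 38² = 64 + 1444 ✓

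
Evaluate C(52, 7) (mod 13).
0

Using Lucas' theorem:
Write n=52 and k=7 in base 13:
n in base 13: [4, 0]
k in base 13: [0, 7]
C(52,7) mod 13 = ∏ C(n_i, k_i) mod 13
Digit binomials (mod 13): C(4,0) = 1; C(0,7) = 0 (k_i > n_i)
Product: 1 × 0 = 0 ≡ 0 (mod 13)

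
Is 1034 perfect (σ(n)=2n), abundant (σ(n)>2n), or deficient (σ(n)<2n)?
deficient

Proper divisors of 1034: sum = 1 + 2 + 11 + 22 + 47 + 94 + 517 = 694
Since 694 < 1034, 1034 is deficient.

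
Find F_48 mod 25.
1

Matrix identity: Q^n = [[F_(n+1), F_n], [F_n, F_(n-1)]] with Q = [[1,1],[1,0]].
n = 48 = 110000₂. Square-and-multiply, entries mod 25:
Q^1 = [[1,1],[1,0]]
Q^3 = (Q^1)²·Q = [[3,2],[2,1]]
Q^6 = (Q^3)² = [[13,8],[8,5]]
Q^12 = (Q^6)² = [[8,19],[19,14]]
Q^24 = (Q^12)² = [[0,18],[18,7]]
Q^48 = (Q^24)² = [[24,1],[1,23]]
F_48 mod 25 = Q^48[0][1] = 1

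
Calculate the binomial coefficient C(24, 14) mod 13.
11

Using Lucas' theorem:
Write n=24 and k=14 in base 13:
n in base 13: [1, 11]
k in base 13: [1, 1]
C(24,14) mod 13 = ∏ C(n_i, k_i) mod 13
Digit binomials (mod 13): C(1,1) = 1; C(11,1) = 11
Product: 1 × 11 = 11 ≡ 11 (mod 13)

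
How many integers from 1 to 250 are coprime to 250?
100

250 = 2 × 5^3
φ(n) = n × ∏(1 - 1/p) for each prime p dividing n
φ(250) = 250 × (1 - 1/2) × (1 - 1/5) = 100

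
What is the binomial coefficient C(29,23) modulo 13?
0

Using Lucas' theorem:
Write n=29 and k=23 in base 13:
n in base 13: [2, 3]
k in base 13: [1, 10]
C(29,23) mod 13 = ∏ C(n_i, k_i) mod 13
Digit binomials (mod 13): C(2,1) = 2; C(3,10) = 0 (k_i > n_i)
Product: 2 × 0 = 0 ≡ 0 (mod 13)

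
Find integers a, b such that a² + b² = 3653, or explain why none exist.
17² + 58² (a=17, b=58)

Factorization: 3653 = 13 × 281
By Fermat: n is sum of two squares iff every prime p ≡ 3 (mod 4) appears to even power.
All primes ≡ 3 (mod 4) appear to even power.
Search a = 0, 1, 2, … for 3653 - a² a perfect square: first hit at a = 17: 3653 - 289 = 3364 = 58².
3653 = 17² + 58² = 289 + 3364 ✓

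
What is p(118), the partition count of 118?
1482074143

p(n) counts ways to write n as a sum of positive integers (order ignored).
Euler's pentagonal recurrence: p(k) = p(k-1) + p(k-2) - p(k-5) - p(k-7) + p(k-12) + p(k-15) - ... (offsets j(3j∓1)/2, signs ++--, p(0)=1, p(<0)=0).
DP table for k = 0..117: p(0)=1, p(1)=1, p(2)=2, p(3)=3, p(4)=5, p(5)=7, p(6)=11, p(7)=15, p(8)=22, p(9)=30, p(10)=42, p(11)=56, p(12)=77, p(13)=101, p(14)=135, p(15)=176, p(16)=231, p(17)=297, p(18)=385, p(19)=490, p(20)=627, p(21)=792, p(22)=1002, p(23)=1255, p(24)=1575, p(25)=1958, p(26)=2436, p(27)=3010, p(28)=3718, p(29)=4565, p(30)=5604, p(31)=6842, p(32)=8349, p(33)=10143, p(34)=12310, p(35)=14883, p(36)=17977, p(37)=21637, p(38)=26015, p(39)=31185, p(40)=37338, p(41)=44583, p(42)=53174, p(43)=63261, p(44)=75175, p(45)=89134, p(46)=105558, p(47)=124754, p(48)=147273, p(49)=173525, p(50)=204226, p(51)=239943, p(52)=281589, p(53)=329931, p(54)=386155, p(55)=451276, p(56)=526823, p(57)=614154, p(58)=715220, p(59)=831820, p(60)=966467, p(61)=1121505, p(62)=1300156, p(63)=1505499, p(64)=1741630, p(65)=2012558, p(66)=2323520, p(67)=2679689, p(68)=3087735, p(69)=3554345, p(70)=4087968, p(71)=4697205, p(72)=5392783, p(73)=6185689, p(74)=7089500, p(75)=8118264, p(76)=9289091, p(77)=10619863, p(78)=12132164, p(79)=13848650, p(80)=15796476, p(81)=18004327, p(82)=20506255, p(83)=23338469, p(84)=26543660, p(85)=30167357, p(86)=34262962, p(87)=38887673, p(88)=44108109, p(89)=49995925, p(90)=56634173, p(91)=64112359, p(92)=72533807, p(93)=82010177, p(94)=92669720, p(95)=104651419, p(96)=118114304, p(97)=133230930, p(98)=150198136, p(99)=169229875, p(100)=190569292, p(101)=214481126, p(102)=241265379, p(103)=271248950, p(104)=304801365, p(105)=342325709, p(106)=384276336, p(107)=431149389, p(108)=483502844, p(109)=541946240, p(110)=607163746, p(111)=679903203, p(112)=761002156, p(113)=851376628, p(114)=952050665, p(115)=1064144451, p(116)=1188908248, p(117)=1327710076.
Final step: p(118) = p(117) + p(116) - p(113) - p(111) + p(106) + p(103) - p(96) - p(92) + p(83) + p(78) - p(67) - p(61) + p(48) + p(41) - p(26) - p(18) + p(1)
= 1327710076 + 1188908248 - 851376628 - 679903203 + 384276336 + 271248950 - 118114304 - 72533807 + 23338469 + 12132164 - 2679689 - 1121505 + 147273 + 44583 - 2436 - 385 + 1
= 1482074143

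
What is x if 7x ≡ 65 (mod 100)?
x ≡ 95 (mod 100)

gcd(7, 100) = 1, which divides 65, so solutions exist.
Find 7^(-1) mod 100 by the extended Euclidean algorithm:
100 = 14 × 7 + 2  ⟹  2 = (1)·100 + (-14)·7
7 = 3 × 2 + 1  ⟹  1 = (-3)·100 + (43)·7
So (43)·7 ≡ 1 (mod 100), i.e. 7^(-1) ≡ 43 (mod 100).
x ≡ 43 × 65 = 2795 ≡ 95 (mod 100).
Check: 7 × 95 = 665 ≡ 65 (mod 100).
Unique solution: x ≡ 95 (mod 100)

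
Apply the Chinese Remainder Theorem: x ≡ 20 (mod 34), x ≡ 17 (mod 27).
530

Using Chinese Remainder Theorem:
M = 34 × 27 = 918
M1 = 27, M2 = 34
y1 = 27^(-1) mod 34 = 29
y2 = 34^(-1) mod 27 = 4
x = (20×27×29 + 17×34×4) mod 918 = 530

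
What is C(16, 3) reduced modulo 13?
1

Using Lucas' theorem:
Write n=16 and k=3 in base 13:
n in base 13: [1, 3]
k in base 13: [0, 3]
C(16,3) mod 13 = ∏ C(n_i, k_i) mod 13
Digit binomials (mod 13): C(1,0) = 1; C(3,3) = 1
Product: 1 × 1 = 1 ≡ 1 (mod 13)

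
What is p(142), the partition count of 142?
18440293320

p(n) counts ways to write n as a sum of positive integers (order ignored).
Euler's pentagonal recurrence: p(k) = p(k-1) + p(k-2) - p(k-5) - p(k-7) + p(k-12) + p(k-15) - ... (offsets j(3j∓1)/2, signs ++--, p(0)=1, p(<0)=0).
DP table for k = 0..141: p(0)=1, p(1)=1, p(2)=2, p(3)=3, p(4)=5, p(5)=7, p(6)=11, p(7)=15, p(8)=22, p(9)=30, p(10)=42, p(11)=56, p(12)=77, p(13)=101, p(14)=135, p(15)=176, p(16)=231, p(17)=297, p(18)=385, p(19)=490, p(20)=627, p(21)=792, p(22)=1002, p(23)=1255, p(24)=1575, p(25)=1958, p(26)=2436, p(27)=3010, p(28)=3718, p(29)=4565, p(30)=5604, p(31)=6842, p(32)=8349, p(33)=10143, p(34)=12310, p(35)=14883, p(36)=17977, p(37)=21637, p(38)=26015, p(39)=31185, p(40)=37338, p(41)=44583, p(42)=53174, p(43)=63261, p(44)=75175, p(45)=89134, p(46)=105558, p(47)=124754, p(48)=147273, p(49)=173525, p(50)=204226, p(51)=239943, p(52)=281589, p(53)=329931, p(54)=386155, p(55)=451276, p(56)=526823, p(57)=614154, p(58)=715220, p(59)=831820, p(60)=966467, p(61)=1121505, p(62)=1300156, p(63)=1505499, p(64)=1741630, p(65)=2012558, p(66)=2323520, p(67)=2679689, p(68)=3087735, p(69)=3554345, p(70)=4087968, p(71)=4697205, p(72)=5392783, p(73)=6185689, p(74)=7089500, p(75)=8118264, p(76)=9289091, p(77)=10619863, p(78)=12132164, p(79)=13848650, p(80)=15796476, p(81)=18004327, p(82)=20506255, p(83)=23338469, p(84)=26543660, p(85)=30167357, p(86)=34262962, p(87)=38887673, p(88)=44108109, p(89)=49995925, p(90)=56634173, p(91)=64112359, p(92)=72533807, p(93)=82010177, p(94)=92669720, p(95)=104651419, p(96)=118114304, p(97)=133230930, p(98)=150198136, p(99)=169229875, p(100)=190569292, p(101)=214481126, p(102)=241265379, p(103)=271248950, p(104)=304801365, p(105)=342325709, p(106)=384276336, p(107)=431149389, p(108)=483502844, p(109)=541946240, p(110)=607163746, p(111)=679903203, p(112)=761002156, p(113)=851376628, p(114)=952050665, p(115)=1064144451, p(116)=1188908248, p(117)=1327710076, p(118)=1482074143, p(119)=1653668665, p(120)=1844349560, p(121)=2056148051, p(122)=2291320912, p(123)=2552338241, p(124)=2841940500, p(125)=3163127352, p(126)=3519222692, p(127)=3913864295, p(128)=4351078600, p(129)=4835271870, p(130)=5371315400, p(131)=5964539504, p(132)=6620830889, p(133)=7346629512, p(134)=8149040695, p(135)=9035836076, p(136)=10015581680, p(137)=11097645016, p(138)=12292341831, p(139)=13610949895, p(140)=15065878135, p(141)=16670689208.
Final step: p(142) = p(141) + p(140) - p(137) - p(135) + p(130) + p(127) - p(120) - p(116) + p(107) + p(102) - p(91) - p(85) + p(72) + p(65) - p(50) - p(42) + p(25) + p(16)
= 16670689208 + 15065878135 - 11097645016 - 9035836076 + 5371315400 + 3913864295 - 1844349560 - 1188908248 + 431149389 + 241265379 - 64112359 - 30167357 + 5392783 + 2012558 - 204226 - 53174 + 1958 + 231
= 18440293320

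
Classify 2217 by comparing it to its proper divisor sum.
deficient

Proper divisors of 2217: sum = 1 + 3 + 739 = 743
Since 743 < 2217, 2217 is deficient.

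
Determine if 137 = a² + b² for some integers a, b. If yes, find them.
4² + 11² (a=4, b=11)

Factorization: 137 = 137
By Fermat: n is sum of two squares iff every prime p ≡ 3 (mod 4) appears to even power.
All primes ≡ 3 (mod 4) appear to even power.
Search a = 0, 1, 2, … for 137 - a² a perfect square: first hit at a = 4: 137 - 16 = 121 = 11².
137 = 4² + 11² = 16 + 121 ✓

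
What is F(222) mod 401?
67

Matrix identity: Q^n = [[F_(n+1), F_n], [F_n, F_(n-1)]] with Q = [[1,1],[1,0]].
n = 222 = 11011110₂. Square-and-multiply, entries mod 401:
Q^1 = [[1,1],[1,0]]
Q^3 = (Q^1)²·Q = [[3,2],[2,1]]
Q^6 = (Q^3)² = [[13,8],[8,5]]
Q^13 = (Q^6)²·Q = [[377,233],[233,144]]
Q^27 = (Q^13)²·Q = [[219,329],[329,291]]
Q^55 = (Q^27)²·Q = [[385,213],[213,172]]
Q^111 = (Q^55)²·Q = [[257,312],[312,346]]
Q^222 = (Q^111)² = [[186,67],[67,119]]
F_222 mod 401 = Q^222[0][1] = 67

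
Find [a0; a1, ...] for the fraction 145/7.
[20; 1, 2, 2]

Euclidean algorithm steps:
145 = 20 × 7 + 5
7 = 1 × 5 + 2
5 = 2 × 2 + 1
2 = 2 × 1 + 0
Continued fraction: [20; 1, 2, 2]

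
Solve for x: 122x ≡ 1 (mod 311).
181

gcd(122, 311) = 1, so the inverse exists.
Extended Euclidean algorithm on (311, 122):
311 = 2 × 122 + 67  ⟹  67 = (1)·311 + (-2)·122
122 = 1 × 67 + 55  ⟹  55 = (-1)·311 + (3)·122
67 = 1 × 55 + 12  ⟹  12 = (2)·311 + (-5)·122
55 = 4 × 12 + 7  ⟹  7 = (-9)·311 + (23)·122
12 = 1 × 7 + 5  ⟹  5 = (11)·311 + (-28)·122
7 = 1 × 5 + 2  ⟹  2 = (-20)·311 + (51)·122
5 = 2 × 2 + 1  ⟹  1 = (51)·311 + (-130)·122
So (-130)·122 ≡ 1 (mod 311), i.e. 122^(-1) ≡ -130 ≡ 181 (mod 311).
Check: 122 × 181 = 22082 ≡ 1 (mod 311)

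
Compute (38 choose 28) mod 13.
1

Using Lucas' theorem:
Write n=38 and k=28 in base 13:
n in base 13: [2, 12]
k in base 13: [2, 2]
C(38,28) mod 13 = ∏ C(n_i, k_i) mod 13
Digit binomials (mod 13): C(2,2) = 1; C(12,2) = 66 ≡ 1
Product: 1 × 1 = 1 ≡ 1 (mod 13)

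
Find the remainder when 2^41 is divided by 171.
32

Repeated squaring. Binary of 41 = 101001.
2^1 ≡ 2 (mod 171); 2^2 ≡ 4 (mod 171); 2^4 ≡ 16 (mod 171); 2^8 ≡ 85 (mod 171); 2^16 ≡ 43 (mod 171); 2^32 ≡ 139 (mod 171)
2^41 = 2^1 × 2^8 × 2^32 ≡ 32 (mod 171)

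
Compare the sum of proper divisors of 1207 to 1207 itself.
deficient

Proper divisors of 1207: sum = 1 + 17 + 71 = 89
Since 89 < 1207, 1207 is deficient.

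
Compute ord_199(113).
198

199 is prime, so ord(113) divides φ(199) = 198.
Divisors of 198: 1, 2, 3, 6, 9, 11, 18, 22, 33, 66, 99, 198.
Repeated squaring: 113^1 ≡ 113, 113^2 ≡ 33, 113^4 ≡ 94, 113^8 ≡ 80, 113^16 ≡ 32, 113^32 ≡ 29, 113^64 ≡ 45, 113^128 ≡ 35 (mod 199).
Test 113^d mod 199 for each divisor d in increasing order:
113^1 ≡ 113
113^2 ≡ 33
113^3 = 113^2·113^1 ≡ 147
113^6 = 113^4·113^2 ≡ 117
113^9 = 113^8·113^1 ≡ 85
113^11 = 113^8·113^2·113^1 ≡ 19
113^18 = 113^16·113^2 ≡ 61
113^22 = 113^16·113^4·113^2 ≡ 162
113^33 = 113^32·113^1 ≡ 93
113^66 = 113^64·113^2 ≡ 92
113^99 = 113^64·113^32·113^2·113^1 ≡ 198
113^198 = 113^128·113^64·113^4·113^2 ≡ 1  ← first divisor giving 1
The order is 198.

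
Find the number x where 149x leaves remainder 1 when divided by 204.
89

gcd(149, 204) = 1, so the inverse exists.
Extended Euclidean algorithm on (204, 149):
204 = 1 × 149 + 55  ⟹  55 = (1)·204 + (-1)·149
149 = 2 × 55 + 39  ⟹  39 = (-2)·204 + (3)·149
55 = 1 × 39 + 16  ⟹  16 = (3)·204 + (-4)·149
39 = 2 × 16 + 7  ⟹  7 = (-8)·204 + (11)·149
16 = 2 × 7 + 2  ⟹  2 = (19)·204 + (-26)·149
7 = 3 × 2 + 1  ⟹  1 = (-65)·204 + (89)·149
So (89)·149 ≡ 1 (mod 204), i.e. 149^(-1) ≡ 89 (mod 204).
Check: 149 × 89 = 13261 ≡ 1 (mod 204)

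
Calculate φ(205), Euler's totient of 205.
160

205 = 5 × 41
φ(n) = n × ∏(1 - 1/p) for each prime p dividing n
φ(205) = 205 × (1 - 1/5) × (1 - 1/41) = 160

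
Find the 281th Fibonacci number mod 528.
397

Matrix identity: Q^n = [[F_(n+1), F_n], [F_n, F_(n-1)]] with Q = [[1,1],[1,0]].
n = 281 = 100011001₂. Square-and-multiply, entries mod 528:
Q^1 = [[1,1],[1,0]]
Q^2 = (Q^1)² = [[2,1],[1,1]]
Q^4 = (Q^2)² = [[5,3],[3,2]]
Q^8 = (Q^4)² = [[34,21],[21,13]]
Q^17 = (Q^8)²·Q = [[472,13],[13,459]]
Q^35 = (Q^17)²·Q = [[96,137],[137,487]]
Q^70 = (Q^35)² = [[1,143],[143,386]]
Q^140 = (Q^70)² = [[386,429],[429,485]]
Q^281 = (Q^140)²·Q = [[232,397],[397,363]]
F_281 mod 528 = Q^281[0][1] = 397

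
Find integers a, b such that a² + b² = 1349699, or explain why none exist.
Not possible

Factorization: 1349699 = 13 × 47^3
By Fermat: n is sum of two squares iff every prime p ≡ 3 (mod 4) appears to even power.
Prime(s) ≡ 3 (mod 4) with odd exponent: [(47, 3)]
Therefore 1349699 cannot be expressed as a² + b².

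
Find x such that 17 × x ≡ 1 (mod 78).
23

gcd(17, 78) = 1, so the inverse exists.
Extended Euclidean algorithm on (78, 17):
78 = 4 × 17 + 10  ⟹  10 = (1)·78 + (-4)·17
17 = 1 × 10 + 7  ⟹  7 = (-1)·78 + (5)·17
10 = 1 × 7 + 3  ⟹  3 = (2)·78 + (-9)·17
7 = 2 × 3 + 1  ⟹  1 = (-5)·78 + (23)·17
So (23)·17 ≡ 1 (mod 78), i.e. 17^(-1) ≡ 23 (mod 78).
Check: 17 × 23 = 391 ≡ 1 (mod 78)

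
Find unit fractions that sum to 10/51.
1/6 + 1/34

Greedy algorithm:
10/51: ceiling(51/10) = 6, use 1/6
1/34: ceiling(34/1) = 34, use 1/34
Result: 10/51 = 1/6 + 1/34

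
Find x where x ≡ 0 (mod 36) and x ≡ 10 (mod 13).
36

Using Chinese Remainder Theorem:
M = 36 × 13 = 468
M1 = 13, M2 = 36
y1 = 13^(-1) mod 36 = 25
y2 = 36^(-1) mod 13 = 4
x = (0×13×25 + 10×36×4) mod 468 = 36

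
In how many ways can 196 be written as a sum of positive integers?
2814570987591

p(n) counts ways to write n as a sum of positive integers (order ignored).
Euler's pentagonal recurrence: p(k) = p(k-1) + p(k-2) - p(k-5) - p(k-7) + p(k-12) + p(k-15) - ... (offsets j(3j∓1)/2, signs ++--, p(0)=1, p(<0)=0).
DP table for k = 0..195: p(0)=1, p(1)=1, p(2)=2, p(3)=3, p(4)=5, p(5)=7, p(6)=11, p(7)=15, p(8)=22, p(9)=30, p(10)=42, p(11)=56, p(12)=77, p(13)=101, p(14)=135, p(15)=176, p(16)=231, p(17)=297, p(18)=385, p(19)=490, p(20)=627, p(21)=792, p(22)=1002, p(23)=1255, p(24)=1575, p(25)=1958, p(26)=2436, p(27)=3010, p(28)=3718, p(29)=4565, p(30)=5604, p(31)=6842, p(32)=8349, p(33)=10143, p(34)=12310, p(35)=14883, p(36)=17977, p(37)=21637, p(38)=26015, p(39)=31185, p(40)=37338, p(41)=44583, p(42)=53174, p(43)=63261, p(44)=75175, p(45)=89134, p(46)=105558, p(47)=124754, p(48)=147273, p(49)=173525, p(50)=204226, p(51)=239943, p(52)=281589, p(53)=329931, p(54)=386155, p(55)=451276, p(56)=526823, p(57)=614154, p(58)=715220, p(59)=831820, p(60)=966467, p(61)=1121505, p(62)=1300156, p(63)=1505499, p(64)=1741630, p(65)=2012558, p(66)=2323520, p(67)=2679689, p(68)=3087735, p(69)=3554345, p(70)=4087968, p(71)=4697205, p(72)=5392783, p(73)=6185689, p(74)=7089500, p(75)=8118264, p(76)=9289091, p(77)=10619863, p(78)=12132164, p(79)=13848650, p(80)=15796476, p(81)=18004327, p(82)=20506255, p(83)=23338469, p(84)=26543660, p(85)=30167357, p(86)=34262962, p(87)=38887673, p(88)=44108109, p(89)=49995925, p(90)=56634173, p(91)=64112359, p(92)=72533807, p(93)=82010177, p(94)=92669720, p(95)=104651419, p(96)=118114304, p(97)=133230930, p(98)=150198136, p(99)=169229875, p(100)=190569292, p(101)=214481126, p(102)=241265379, p(103)=271248950, p(104)=304801365, p(105)=342325709, p(106)=384276336, p(107)=431149389, p(108)=483502844, p(109)=541946240, p(110)=607163746, p(111)=679903203, p(112)=761002156, p(113)=851376628, p(114)=952050665, p(115)=1064144451, p(116)=1188908248, p(117)=1327710076, p(118)=1482074143, p(119)=1653668665, p(120)=1844349560, p(121)=2056148051, p(122)=2291320912, p(123)=2552338241, p(124)=2841940500, p(125)=3163127352, p(126)=3519222692, p(127)=3913864295, p(128)=4351078600, p(129)=4835271870, p(130)=5371315400, p(131)=5964539504, p(132)=6620830889, p(133)=7346629512, p(134)=8149040695, p(135)=9035836076, p(136)=10015581680, p(137)=11097645016, p(138)=12292341831, p(139)=13610949895, p(140)=15065878135, p(141)=16670689208, p(142)=18440293320, p(143)=20390982757, p(144)=22540654445, p(145)=24908858009, p(146)=27517052599, p(147)=30388671978, p(148)=33549419497, p(149)=37027355200, p(150)=40853235313, p(151)=45060624582, p(152)=49686288421, p(153)=54770336324, p(154)=60356673280, p(155)=66493182097, p(156)=73232243759, p(157)=80630964769, p(158)=88751778802, p(159)=97662728555, p(160)=107438159466, p(161)=118159068427, p(162)=129913904637, p(163)=142798995930, p(164)=156919475295, p(165)=172389800255, p(166)=189334822579, p(167)=207890420102, p(168)=228204732751, p(169)=250438925115, p(170)=274768617130, p(171)=301384802048, p(172)=330495499613, p(173)=362326859895, p(174)=397125074750, p(175)=435157697830, p(176)=476715857290, p(177)=522115831195, p(178)=571701605655, p(179)=625846753120, p(180)=684957390936, p(181)=749474411781, p(182)=819876908323, p(183)=896684817527, p(184)=980462880430, p(185)=1071823774337, p(186)=1171432692373, p(187)=1280011042268, p(188)=1398341745571, p(189)=1527273599625, p(190)=1667727404093, p(191)=1820701100652, p(192)=1987276856363, p(193)=2168627105469, p(194)=2366022741845, p(195)=2580840212973.
Final step: p(196) = p(195) + p(194) - p(191) - p(189) + p(184) + p(181) - p(174) - p(170) + p(161) + p(156) - p(145) - p(139) + p(126) + p(119) - p(104) - p(96) + p(79) + p(70) - p(51) - p(41) + p(20) + p(9)
= 2580840212973 + 2366022741845 - 1820701100652 - 1527273599625 + 980462880430 + 749474411781 - 397125074750 - 274768617130 + 118159068427 + 73232243759 - 24908858009 - 13610949895 + 3519222692 + 1653668665 - 304801365 - 118114304 + 13848650 + 4087968 - 239943 - 44583 + 627 + 30
= 2814570987591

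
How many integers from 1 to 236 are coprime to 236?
116

236 = 2^2 × 59
φ(n) = n × ∏(1 - 1/p) for each prime p dividing n
φ(236) = 236 × (1 - 1/2) × (1 - 1/59) = 116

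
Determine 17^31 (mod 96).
17

Repeated squaring. Binary of 31 = 11111.
17^1 ≡ 17 (mod 96); 17^2 ≡ 1 (mod 96); 17^4 ≡ 1 (mod 96); 17^8 ≡ 1 (mod 96); 17^16 ≡ 1 (mod 96)
17^31 = 17^1 × 17^2 × 17^4 × 17^8 × 17^16 ≡ 17 (mod 96)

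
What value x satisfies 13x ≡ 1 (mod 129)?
10

gcd(13, 129) = 1, so the inverse exists.
Extended Euclidean algorithm on (129, 13):
129 = 9 × 13 + 12  ⟹  12 = (1)·129 + (-9)·13
13 = 1 × 12 + 1  ⟹  1 = (-1)·129 + (10)·13
So (10)·13 ≡ 1 (mod 129), i.e. 13^(-1) ≡ 10 (mod 129).
Check: 13 × 10 = 130 ≡ 1 (mod 129)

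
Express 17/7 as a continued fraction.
[2; 2, 3]

Euclidean algorithm steps:
17 = 2 × 7 + 3
7 = 2 × 3 + 1
3 = 3 × 1 + 0
Continued fraction: [2; 2, 3]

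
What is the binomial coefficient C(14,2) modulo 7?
0

Using Lucas' theorem:
Write n=14 and k=2 in base 7:
n in base 7: [2, 0]
k in base 7: [0, 2]
C(14,2) mod 7 = ∏ C(n_i, k_i) mod 7
Digit binomials (mod 7): C(2,0) = 1; C(0,2) = 0 (k_i > n_i)
Product: 1 × 0 = 0 ≡ 0 (mod 7)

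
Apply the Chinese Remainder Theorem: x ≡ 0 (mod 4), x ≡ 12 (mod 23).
12

Using Chinese Remainder Theorem:
M = 4 × 23 = 92
M1 = 23, M2 = 4
y1 = 23^(-1) mod 4 = 3
y2 = 4^(-1) mod 23 = 6
x = (0×23×3 + 12×4×6) mod 92 = 12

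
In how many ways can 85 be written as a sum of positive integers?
30167357

p(n) counts ways to write n as a sum of positive integers (order ignored).
Euler's pentagonal recurrence: p(k) = p(k-1) + p(k-2) - p(k-5) - p(k-7) + p(k-12) + p(k-15) - ... (offsets j(3j∓1)/2, signs ++--, p(0)=1, p(<0)=0).
DP table for k = 0..84: p(0)=1, p(1)=1, p(2)=2, p(3)=3, p(4)=5, p(5)=7, p(6)=11, p(7)=15, p(8)=22, p(9)=30, p(10)=42, p(11)=56, p(12)=77, p(13)=101, p(14)=135, p(15)=176, p(16)=231, p(17)=297, p(18)=385, p(19)=490, p(20)=627, p(21)=792, p(22)=1002, p(23)=1255, p(24)=1575, p(25)=1958, p(26)=2436, p(27)=3010, p(28)=3718, p(29)=4565, p(30)=5604, p(31)=6842, p(32)=8349, p(33)=10143, p(34)=12310, p(35)=14883, p(36)=17977, p(37)=21637, p(38)=26015, p(39)=31185, p(40)=37338, p(41)=44583, p(42)=53174, p(43)=63261, p(44)=75175, p(45)=89134, p(46)=105558, p(47)=124754, p(48)=147273, p(49)=173525, p(50)=204226, p(51)=239943, p(52)=281589, p(53)=329931, p(54)=386155, p(55)=451276, p(56)=526823, p(57)=614154, p(58)=715220, p(59)=831820, p(60)=966467, p(61)=1121505, p(62)=1300156, p(63)=1505499, p(64)=1741630, p(65)=2012558, p(66)=2323520, p(67)=2679689, p(68)=3087735, p(69)=3554345, p(70)=4087968, p(71)=4697205, p(72)=5392783, p(73)=6185689, p(74)=7089500, p(75)=8118264, p(76)=9289091, p(77)=10619863, p(78)=12132164, p(79)=13848650, p(80)=15796476, p(81)=18004327, p(82)=20506255, p(83)=23338469, p(84)=26543660.
Final step: p(85) = p(84) + p(83) - p(80) - p(78) + p(73) + p(70) - p(63) - p(59) + p(50) + p(45) - p(34) - p(28) + p(15) + p(8)
= 26543660 + 23338469 - 15796476 - 12132164 + 6185689 + 4087968 - 1505499 - 831820 + 204226 + 89134 - 12310 - 3718 + 176 + 22
= 30167357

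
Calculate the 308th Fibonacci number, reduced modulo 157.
136

Matrix identity: Q^n = [[F_(n+1), F_n], [F_n, F_(n-1)]] with Q = [[1,1],[1,0]].
n = 308 = 100110100₂. Square-and-multiply, entries mod 157:
Q^1 = [[1,1],[1,0]]
Q^2 = (Q^1)² = [[2,1],[1,1]]
Q^4 = (Q^2)² = [[5,3],[3,2]]
Q^9 = (Q^4)²·Q = [[55,34],[34,21]]
Q^19 = (Q^9)²·Q = [[14,99],[99,72]]
Q^38 = (Q^19)² = [[106,36],[36,70]]
Q^77 = (Q^38)²·Q = [[28,129],[129,56]]
Q^154 = (Q^77)² = [[155,3],[3,152]]
Q^308 = (Q^154)² = [[13,136],[136,34]]
F_308 mod 157 = Q^308[0][1] = 136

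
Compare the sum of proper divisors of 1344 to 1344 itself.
abundant

Proper divisors of 1344: sum = 1 + 2 + 3 + 4 + 6 + 7 + 8 + 12 + ... + 224 + 336 + 448 + 672 (27 divisors) = 2720
Since 2720 > 1344, 1344 is abundant.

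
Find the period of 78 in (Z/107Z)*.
106

107 is prime, so ord(78) divides φ(107) = 106.
Divisors of 106: 1, 2, 53, 106.
Repeated squaring: 78^1 ≡ 78, 78^2 ≡ 92, 78^4 ≡ 11, 78^8 ≡ 14, 78^16 ≡ 89, 78^32 ≡ 3, 78^64 ≡ 9 (mod 107).
Test 78^d mod 107 for each divisor d in increasing order:
78^1 ≡ 78
78^2 ≡ 92
78^53 = 78^32·78^16·78^4·78^1 ≡ 106
78^106 = 78^64·78^32·78^8·78^2 ≡ 1  ← first divisor giving 1
The order is 106.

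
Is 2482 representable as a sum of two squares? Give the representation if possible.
9² + 49² (a=9, b=49)

Factorization: 2482 = 2 × 17 × 73
By Fermat: n is sum of two squares iff every prime p ≡ 3 (mod 4) appears to even power.
All primes ≡ 3 (mod 4) appear to even power.
Search a = 0, 1, 2, … for 2482 - a² a perfect square: first hit at a = 9: 2482 - 81 = 2401 = 49².
2482 = 9² + 49² = 81 + 2401 ✓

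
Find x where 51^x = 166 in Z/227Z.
56

Baby-step giant-step with step n = ⌈√227⌉ = 16.
Baby steps 51^j mod 227 (j:value) for j=0..15: 0:1, 1:51, 2:104, 3:83, 4:147, 5:6, 6:79, 7:170, 8:44, 9:201, 10:36, 11:20, 12:112, 13:37, 14:71, 15:216.
Giant-step multiplier: 51^(-16) ≡ 51^(226-16) = 51^210 ≡ 70 (mod 227).
Giant steps γ_i = 166·70^i mod 227: γ_0=166, γ_1=43, γ_2=59, γ_3=44 (in table at j=8).
x = i·n + j = 3·16 + 8 = 56.
Check: 51^56 ≡ 166 (mod 227).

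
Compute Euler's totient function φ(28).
12

28 = 2^2 × 7
φ(n) = n × ∏(1 - 1/p) for each prime p dividing n
φ(28) = 28 × (1 - 1/2) × (1 - 1/7) = 12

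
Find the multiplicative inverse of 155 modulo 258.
5

gcd(155, 258) = 1, so the inverse exists.
Extended Euclidean algorithm on (258, 155):
258 = 1 × 155 + 103  ⟹  103 = (1)·258 + (-1)·155
155 = 1 × 103 + 52  ⟹  52 = (-1)·258 + (2)·155
103 = 1 × 52 + 51  ⟹  51 = (2)·258 + (-3)·155
52 = 1 × 51 + 1  ⟹  1 = (-3)·258 + (5)·155
So (5)·155 ≡ 1 (mod 258), i.e. 155^(-1) ≡ 5 (mod 258).
Check: 155 × 5 = 775 ≡ 1 (mod 258)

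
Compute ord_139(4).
69

139 is prime, so ord(4) divides φ(139) = 138.
Divisors of 138: 1, 2, 3, 6, 23, 46, 69, 138.
Repeated squaring: 4^1 ≡ 4, 4^2 ≡ 16, 4^4 ≡ 117, 4^8 ≡ 67, 4^16 ≡ 41, 4^32 ≡ 13, 4^64 ≡ 30, 4^128 ≡ 66 (mod 139).
Test 4^d mod 139 for each divisor d in increasing order:
4^1 ≡ 4
4^2 ≡ 16
4^3 = 4^2·4^1 ≡ 64
4^6 = 4^4·4^2 ≡ 65
4^23 = 4^16·4^4·4^2·4^1 ≡ 96
4^46 = 4^32·4^8·4^4·4^2 ≡ 42
4^69 = 4^64·4^4·4^1 ≡ 1  ← first divisor giving 1
The order is 69.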